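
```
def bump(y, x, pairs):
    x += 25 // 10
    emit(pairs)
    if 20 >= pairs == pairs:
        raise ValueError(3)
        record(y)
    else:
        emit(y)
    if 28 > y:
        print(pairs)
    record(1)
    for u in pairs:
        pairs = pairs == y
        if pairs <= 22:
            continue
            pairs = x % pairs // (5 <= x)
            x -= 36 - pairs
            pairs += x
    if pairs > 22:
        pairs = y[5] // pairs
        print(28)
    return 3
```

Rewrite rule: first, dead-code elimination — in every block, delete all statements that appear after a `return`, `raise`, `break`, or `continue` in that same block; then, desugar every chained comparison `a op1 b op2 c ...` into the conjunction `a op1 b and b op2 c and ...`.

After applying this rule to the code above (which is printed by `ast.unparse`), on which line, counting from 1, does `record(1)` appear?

10

Transformed code:
def bump(y, x, pairs):
    x += 25 // 10
    emit(pairs)
    if 20 >= pairs and pairs == pairs:
        raise ValueError(3)
    else:
        emit(y)
    if 28 > y:
        print(pairs)
    record(1)
    for u in pairs:
        pairs = pairs == y
        if pairs <= 22:
            continue
    if pairs > 22:
        pairs = y[5] // pairs
        print(28)
    return 3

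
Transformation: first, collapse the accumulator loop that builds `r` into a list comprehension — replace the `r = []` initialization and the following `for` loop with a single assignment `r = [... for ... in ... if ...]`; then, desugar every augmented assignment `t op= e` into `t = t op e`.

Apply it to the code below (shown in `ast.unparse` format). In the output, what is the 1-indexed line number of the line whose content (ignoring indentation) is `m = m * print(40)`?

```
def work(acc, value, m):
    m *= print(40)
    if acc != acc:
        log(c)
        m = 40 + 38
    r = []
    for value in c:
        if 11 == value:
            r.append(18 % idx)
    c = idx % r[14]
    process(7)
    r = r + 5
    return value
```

Transformed code:
def work(acc, value, m):
    m = m * print(40)
    if acc != acc:
        log(c)
        m = 40 + 38
    r = [18 % idx for value in c if 11 == value]
    c = idx % r[14]
    process(7)
    r = r + 5
    return value

2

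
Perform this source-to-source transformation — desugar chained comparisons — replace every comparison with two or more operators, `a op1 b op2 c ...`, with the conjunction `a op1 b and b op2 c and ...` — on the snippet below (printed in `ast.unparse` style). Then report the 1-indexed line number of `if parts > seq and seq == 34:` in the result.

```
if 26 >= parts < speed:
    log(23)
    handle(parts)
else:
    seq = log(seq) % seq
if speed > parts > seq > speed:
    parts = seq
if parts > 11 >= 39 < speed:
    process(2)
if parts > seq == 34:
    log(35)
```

10

Transformed code:
if 26 >= parts and parts < speed:
    log(23)
    handle(parts)
else:
    seq = log(seq) % seq
if speed > parts and parts > seq and (seq > speed):
    parts = seq
if parts > 11 and 11 >= 39 and (39 < speed):
    process(2)
if parts > seq and seq == 34:
    log(35)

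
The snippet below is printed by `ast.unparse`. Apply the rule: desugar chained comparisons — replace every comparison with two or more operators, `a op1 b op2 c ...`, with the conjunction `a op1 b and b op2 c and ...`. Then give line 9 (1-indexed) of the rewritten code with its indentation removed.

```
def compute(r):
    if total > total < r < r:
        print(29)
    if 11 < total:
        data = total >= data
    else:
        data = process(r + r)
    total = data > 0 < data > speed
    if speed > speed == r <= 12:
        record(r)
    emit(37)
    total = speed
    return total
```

Transformed code:
def compute(r):
    if total > total and total < r and (r < r):
        print(29)
    if 11 < total:
        data = total >= data
    else:
        data = process(r + r)
    total = data > 0 and 0 < data and (data > speed)
    if speed > speed and speed == r and (r <= 12):
        record(r)
    emit(37)
    total = speed
    return total

if speed > speed and speed == r and (r <= 12):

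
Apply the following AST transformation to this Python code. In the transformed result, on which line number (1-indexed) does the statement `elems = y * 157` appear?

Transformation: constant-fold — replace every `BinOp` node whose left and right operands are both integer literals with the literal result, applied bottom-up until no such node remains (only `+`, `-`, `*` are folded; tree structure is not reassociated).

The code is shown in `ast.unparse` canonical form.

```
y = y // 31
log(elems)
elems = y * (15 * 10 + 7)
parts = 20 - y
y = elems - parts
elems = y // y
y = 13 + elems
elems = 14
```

Transformed code:
y = y // 31
log(elems)
elems = y * 157
parts = 20 - y
y = elems - parts
elems = y // y
y = 13 + elems
elems = 14

3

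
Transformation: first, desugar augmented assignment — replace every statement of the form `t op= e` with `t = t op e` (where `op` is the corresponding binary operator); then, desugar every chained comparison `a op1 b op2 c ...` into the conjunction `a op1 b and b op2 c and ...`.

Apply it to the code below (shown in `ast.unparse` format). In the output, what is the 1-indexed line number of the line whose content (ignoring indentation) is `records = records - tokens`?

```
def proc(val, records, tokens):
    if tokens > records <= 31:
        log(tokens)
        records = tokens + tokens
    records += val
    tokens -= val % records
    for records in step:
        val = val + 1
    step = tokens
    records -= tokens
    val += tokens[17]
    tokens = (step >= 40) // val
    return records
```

Transformed code:
def proc(val, records, tokens):
    if tokens > records and records <= 31:
        log(tokens)
        records = tokens + tokens
    records = records + val
    tokens = tokens - val % records
    for records in step:
        val = val + 1
    step = tokens
    records = records - tokens
    val = val + tokens[17]
    tokens = (step >= 40) // val
    return records

10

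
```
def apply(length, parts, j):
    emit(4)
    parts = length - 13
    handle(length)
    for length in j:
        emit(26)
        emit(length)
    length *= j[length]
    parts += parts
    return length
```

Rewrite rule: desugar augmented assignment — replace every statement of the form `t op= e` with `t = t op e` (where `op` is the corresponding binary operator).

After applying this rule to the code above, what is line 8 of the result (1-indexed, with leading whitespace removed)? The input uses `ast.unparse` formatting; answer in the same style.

length = length * j[length]

Transformed code:
def apply(length, parts, j):
    emit(4)
    parts = length - 13
    handle(length)
    for length in j:
        emit(26)
        emit(length)
    length = length * j[length]
    parts = parts + parts
    return length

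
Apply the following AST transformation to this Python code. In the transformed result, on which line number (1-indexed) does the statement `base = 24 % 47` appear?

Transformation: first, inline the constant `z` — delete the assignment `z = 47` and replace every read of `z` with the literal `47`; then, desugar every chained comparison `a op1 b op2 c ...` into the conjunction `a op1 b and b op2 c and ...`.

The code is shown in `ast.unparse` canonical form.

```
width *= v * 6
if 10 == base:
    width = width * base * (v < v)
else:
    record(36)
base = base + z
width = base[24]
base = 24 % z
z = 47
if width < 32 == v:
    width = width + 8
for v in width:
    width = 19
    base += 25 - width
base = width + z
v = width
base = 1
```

8

Transformed code:
width *= v * 6
if 10 == base:
    width = width * base * (v < v)
else:
    record(36)
base = base + 47
width = base[24]
base = 24 % 47
if width < 32 and 32 == v:
    width = width + 8
for v in width:
    width = 19
    base += 25 - width
base = width + 47
v = width
base = 1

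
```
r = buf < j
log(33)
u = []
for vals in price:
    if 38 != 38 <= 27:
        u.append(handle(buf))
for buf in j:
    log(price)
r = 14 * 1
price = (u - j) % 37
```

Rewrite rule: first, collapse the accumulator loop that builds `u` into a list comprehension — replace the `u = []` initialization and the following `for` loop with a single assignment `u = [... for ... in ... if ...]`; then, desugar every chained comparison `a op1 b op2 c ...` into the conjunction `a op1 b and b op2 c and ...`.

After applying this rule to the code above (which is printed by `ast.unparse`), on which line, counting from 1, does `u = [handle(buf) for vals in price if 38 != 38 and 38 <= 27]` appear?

3

Transformed code:
r = buf < j
log(33)
u = [handle(buf) for vals in price if 38 != 38 and 38 <= 27]
for buf in j:
    log(price)
r = 14 * 1
price = (u - j) % 37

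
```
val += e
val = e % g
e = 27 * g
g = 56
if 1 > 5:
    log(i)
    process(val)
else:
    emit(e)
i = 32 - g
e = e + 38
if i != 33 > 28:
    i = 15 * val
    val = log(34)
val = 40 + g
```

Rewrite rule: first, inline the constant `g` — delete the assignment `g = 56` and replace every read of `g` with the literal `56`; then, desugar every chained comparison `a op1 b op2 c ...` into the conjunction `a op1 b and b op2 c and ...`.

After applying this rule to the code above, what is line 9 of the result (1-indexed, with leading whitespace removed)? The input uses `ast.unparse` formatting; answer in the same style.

i = 32 - 56

Transformed code:
val += e
val = e % 56
e = 27 * 56
if 1 > 5:
    log(i)
    process(val)
else:
    emit(e)
i = 32 - 56
e = e + 38
if i != 33 and 33 > 28:
    i = 15 * val
    val = log(34)
val = 40 + 56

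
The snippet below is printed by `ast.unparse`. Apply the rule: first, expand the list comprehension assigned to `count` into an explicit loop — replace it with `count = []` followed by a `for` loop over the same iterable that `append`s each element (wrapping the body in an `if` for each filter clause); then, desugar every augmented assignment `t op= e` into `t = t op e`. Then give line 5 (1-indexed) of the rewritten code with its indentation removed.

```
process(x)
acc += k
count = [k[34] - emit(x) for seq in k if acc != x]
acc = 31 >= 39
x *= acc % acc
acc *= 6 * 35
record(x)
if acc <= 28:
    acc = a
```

Transformed code:
process(x)
acc = acc + k
count = []
for seq in k:
    if acc != x:
        count.append(k[34] - emit(x))
acc = 31 >= 39
x = x * (acc % acc)
acc = acc * (6 * 35)
record(x)
if acc <= 28:
    acc = a

if acc != x:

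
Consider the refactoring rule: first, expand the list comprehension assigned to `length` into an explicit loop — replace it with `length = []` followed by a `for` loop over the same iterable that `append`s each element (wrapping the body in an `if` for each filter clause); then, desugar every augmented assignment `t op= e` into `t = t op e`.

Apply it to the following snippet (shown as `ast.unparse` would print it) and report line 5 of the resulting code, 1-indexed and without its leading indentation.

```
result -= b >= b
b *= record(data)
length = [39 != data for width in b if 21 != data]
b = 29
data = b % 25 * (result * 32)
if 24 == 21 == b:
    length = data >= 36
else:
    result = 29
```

if 21 != data:

Transformed code:
result = result - (b >= b)
b = b * record(data)
length = []
for width in b:
    if 21 != data:
        length.append(39 != data)
b = 29
data = b % 25 * (result * 32)
if 24 == 21 == b:
    length = data >= 36
else:
    result = 29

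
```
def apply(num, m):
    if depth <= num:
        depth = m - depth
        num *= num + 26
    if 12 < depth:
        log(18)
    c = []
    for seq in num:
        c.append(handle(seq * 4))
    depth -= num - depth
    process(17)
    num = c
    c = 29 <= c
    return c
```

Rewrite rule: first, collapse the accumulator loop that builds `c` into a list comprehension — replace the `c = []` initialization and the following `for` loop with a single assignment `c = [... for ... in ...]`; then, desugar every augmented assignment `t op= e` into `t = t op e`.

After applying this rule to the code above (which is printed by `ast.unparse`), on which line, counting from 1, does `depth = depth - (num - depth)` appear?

8

Transformed code:
def apply(num, m):
    if depth <= num:
        depth = m - depth
        num = num * (num + 26)
    if 12 < depth:
        log(18)
    c = [handle(seq * 4) for seq in num]
    depth = depth - (num - depth)
    process(17)
    num = c
    c = 29 <= c
    return c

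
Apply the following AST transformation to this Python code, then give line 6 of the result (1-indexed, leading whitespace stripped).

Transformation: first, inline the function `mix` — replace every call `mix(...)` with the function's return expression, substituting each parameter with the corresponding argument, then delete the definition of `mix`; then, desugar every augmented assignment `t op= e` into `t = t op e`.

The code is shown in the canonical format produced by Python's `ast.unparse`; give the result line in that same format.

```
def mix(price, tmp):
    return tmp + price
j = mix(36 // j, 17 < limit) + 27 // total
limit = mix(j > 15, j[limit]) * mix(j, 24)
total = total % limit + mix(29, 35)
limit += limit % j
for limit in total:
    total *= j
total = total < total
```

total = total * j

Transformed code:
j = (17 < limit) + 36 // j + 27 // total
limit = (j[limit] + (j > 15)) * (24 + j)
total = total % limit + (35 + 29)
limit = limit + limit % j
for limit in total:
    total = total * j
total = total < total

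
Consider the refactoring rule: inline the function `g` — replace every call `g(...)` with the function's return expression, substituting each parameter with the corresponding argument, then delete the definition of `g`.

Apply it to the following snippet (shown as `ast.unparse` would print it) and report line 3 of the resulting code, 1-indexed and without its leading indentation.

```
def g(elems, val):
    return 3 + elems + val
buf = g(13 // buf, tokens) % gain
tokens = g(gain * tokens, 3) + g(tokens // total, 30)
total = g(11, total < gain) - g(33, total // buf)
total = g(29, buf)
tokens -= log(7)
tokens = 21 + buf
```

Transformed code:
buf = (3 + 13 // buf + tokens) % gain
tokens = 3 + gain * tokens + 3 + (3 + tokens // total + 30)
total = 3 + 11 + (total < gain) - (3 + 33 + total // buf)
total = 3 + 29 + buf
tokens -= log(7)
tokens = 21 + buf

total = 3 + 11 + (total < gain) - (3 + 33 + total // buf)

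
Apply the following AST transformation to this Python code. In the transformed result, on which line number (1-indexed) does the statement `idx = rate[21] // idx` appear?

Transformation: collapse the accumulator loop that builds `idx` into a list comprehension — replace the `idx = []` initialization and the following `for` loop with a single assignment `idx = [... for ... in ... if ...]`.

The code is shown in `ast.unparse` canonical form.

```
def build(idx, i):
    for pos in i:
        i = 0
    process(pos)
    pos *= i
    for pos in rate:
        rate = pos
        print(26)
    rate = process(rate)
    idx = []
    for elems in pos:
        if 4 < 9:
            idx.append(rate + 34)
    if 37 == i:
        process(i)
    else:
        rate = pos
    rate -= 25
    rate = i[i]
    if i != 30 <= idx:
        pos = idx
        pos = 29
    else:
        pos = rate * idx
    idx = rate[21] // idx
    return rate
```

22

Transformed code:
def build(idx, i):
    for pos in i:
        i = 0
    process(pos)
    pos *= i
    for pos in rate:
        rate = pos
        print(26)
    rate = process(rate)
    idx = [rate + 34 for elems in pos if 4 < 9]
    if 37 == i:
        process(i)
    else:
        rate = pos
    rate -= 25
    rate = i[i]
    if i != 30 <= idx:
        pos = idx
        pos = 29
    else:
        pos = rate * idx
    idx = rate[21] // idx
    return rate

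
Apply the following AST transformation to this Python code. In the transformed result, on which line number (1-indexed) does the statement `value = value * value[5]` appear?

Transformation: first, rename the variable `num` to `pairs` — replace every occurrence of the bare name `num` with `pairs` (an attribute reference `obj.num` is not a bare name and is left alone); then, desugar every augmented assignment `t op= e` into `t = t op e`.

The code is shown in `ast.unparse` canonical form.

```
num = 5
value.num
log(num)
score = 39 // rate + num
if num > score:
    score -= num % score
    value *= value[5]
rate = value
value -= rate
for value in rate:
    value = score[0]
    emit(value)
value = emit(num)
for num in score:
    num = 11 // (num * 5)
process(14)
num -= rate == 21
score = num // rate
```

Transformed code:
pairs = 5
value.num
log(pairs)
score = 39 // rate + pairs
if pairs > score:
    score = score - pairs % score
    value = value * value[5]
rate = value
value = value - rate
for value in rate:
    value = score[0]
    emit(value)
value = emit(pairs)
for pairs in score:
    pairs = 11 // (pairs * 5)
process(14)
pairs = pairs - (rate == 21)
score = pairs // rate

7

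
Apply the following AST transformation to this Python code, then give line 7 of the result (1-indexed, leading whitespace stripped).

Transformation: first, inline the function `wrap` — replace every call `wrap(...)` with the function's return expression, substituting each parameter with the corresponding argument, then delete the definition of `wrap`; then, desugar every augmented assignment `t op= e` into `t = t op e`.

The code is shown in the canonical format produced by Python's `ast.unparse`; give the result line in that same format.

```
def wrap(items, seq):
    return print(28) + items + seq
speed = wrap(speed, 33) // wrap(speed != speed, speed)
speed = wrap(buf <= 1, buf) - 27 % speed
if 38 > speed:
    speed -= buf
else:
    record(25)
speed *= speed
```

Transformed code:
speed = (print(28) + speed + 33) // (print(28) + (speed != speed) + speed)
speed = print(28) + (buf <= 1) + buf - 27 % speed
if 38 > speed:
    speed = speed - buf
else:
    record(25)
speed = speed * speed

speed = speed * speed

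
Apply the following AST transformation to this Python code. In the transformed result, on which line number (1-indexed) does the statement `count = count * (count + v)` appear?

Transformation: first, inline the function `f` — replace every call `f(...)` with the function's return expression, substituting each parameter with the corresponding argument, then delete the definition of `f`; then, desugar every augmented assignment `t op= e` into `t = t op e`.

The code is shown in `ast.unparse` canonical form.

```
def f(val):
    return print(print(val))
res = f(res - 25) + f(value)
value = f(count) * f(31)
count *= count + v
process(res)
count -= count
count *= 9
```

3

Transformed code:
res = print(print(res - 25)) + print(print(value))
value = print(print(count)) * print(print(31))
count = count * (count + v)
process(res)
count = count - count
count = count * 9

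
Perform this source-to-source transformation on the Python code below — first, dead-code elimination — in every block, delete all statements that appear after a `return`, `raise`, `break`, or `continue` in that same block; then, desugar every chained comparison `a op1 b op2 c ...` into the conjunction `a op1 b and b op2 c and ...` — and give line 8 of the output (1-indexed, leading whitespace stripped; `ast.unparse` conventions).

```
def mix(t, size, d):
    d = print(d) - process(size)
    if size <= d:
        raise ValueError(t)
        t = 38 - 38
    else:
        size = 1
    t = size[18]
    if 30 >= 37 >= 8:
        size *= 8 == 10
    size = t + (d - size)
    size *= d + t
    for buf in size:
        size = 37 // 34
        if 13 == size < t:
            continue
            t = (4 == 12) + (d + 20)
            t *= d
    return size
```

if 30 >= 37 and 37 >= 8:

Transformed code:
def mix(t, size, d):
    d = print(d) - process(size)
    if size <= d:
        raise ValueError(t)
    else:
        size = 1
    t = size[18]
    if 30 >= 37 and 37 >= 8:
        size *= 8 == 10
    size = t + (d - size)
    size *= d + t
    for buf in size:
        size = 37 // 34
        if 13 == size and size < t:
            continue
    return size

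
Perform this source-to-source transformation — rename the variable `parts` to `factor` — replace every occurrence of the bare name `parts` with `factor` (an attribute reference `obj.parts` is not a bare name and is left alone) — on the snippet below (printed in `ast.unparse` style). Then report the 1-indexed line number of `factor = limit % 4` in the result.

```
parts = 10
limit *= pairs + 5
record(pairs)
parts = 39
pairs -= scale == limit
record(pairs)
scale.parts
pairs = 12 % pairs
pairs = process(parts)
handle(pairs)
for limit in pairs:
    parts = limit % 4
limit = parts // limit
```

12

Transformed code:
factor = 10
limit *= pairs + 5
record(pairs)
factor = 39
pairs -= scale == limit
record(pairs)
scale.parts
pairs = 12 % pairs
pairs = process(factor)
handle(pairs)
for limit in pairs:
    factor = limit % 4
limit = factor // limit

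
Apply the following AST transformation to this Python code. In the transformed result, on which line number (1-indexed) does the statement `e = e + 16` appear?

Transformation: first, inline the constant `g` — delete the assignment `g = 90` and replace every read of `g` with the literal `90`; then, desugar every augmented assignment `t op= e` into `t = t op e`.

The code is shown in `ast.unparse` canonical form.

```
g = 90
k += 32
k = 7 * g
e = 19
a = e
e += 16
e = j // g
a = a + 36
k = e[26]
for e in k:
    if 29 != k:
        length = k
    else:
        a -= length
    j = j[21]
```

5

Transformed code:
k = k + 32
k = 7 * 90
e = 19
a = e
e = e + 16
e = j // 90
a = a + 36
k = e[26]
for e in k:
    if 29 != k:
        length = k
    else:
        a = a - length
    j = j[21]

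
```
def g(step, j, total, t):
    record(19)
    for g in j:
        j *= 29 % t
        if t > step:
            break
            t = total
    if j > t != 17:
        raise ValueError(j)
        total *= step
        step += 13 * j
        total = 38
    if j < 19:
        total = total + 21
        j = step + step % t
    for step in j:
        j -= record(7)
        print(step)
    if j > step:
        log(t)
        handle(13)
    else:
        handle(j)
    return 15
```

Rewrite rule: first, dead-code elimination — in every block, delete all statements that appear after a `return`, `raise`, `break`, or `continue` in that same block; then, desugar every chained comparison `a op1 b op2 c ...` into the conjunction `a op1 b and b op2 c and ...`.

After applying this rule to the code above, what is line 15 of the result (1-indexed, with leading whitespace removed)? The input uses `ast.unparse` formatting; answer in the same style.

if j > step:

Transformed code:
def g(step, j, total, t):
    record(19)
    for g in j:
        j *= 29 % t
        if t > step:
            break
    if j > t and t != 17:
        raise ValueError(j)
    if j < 19:
        total = total + 21
        j = step + step % t
    for step in j:
        j -= record(7)
        print(step)
    if j > step:
        log(t)
        handle(13)
    else:
        handle(j)
    return 15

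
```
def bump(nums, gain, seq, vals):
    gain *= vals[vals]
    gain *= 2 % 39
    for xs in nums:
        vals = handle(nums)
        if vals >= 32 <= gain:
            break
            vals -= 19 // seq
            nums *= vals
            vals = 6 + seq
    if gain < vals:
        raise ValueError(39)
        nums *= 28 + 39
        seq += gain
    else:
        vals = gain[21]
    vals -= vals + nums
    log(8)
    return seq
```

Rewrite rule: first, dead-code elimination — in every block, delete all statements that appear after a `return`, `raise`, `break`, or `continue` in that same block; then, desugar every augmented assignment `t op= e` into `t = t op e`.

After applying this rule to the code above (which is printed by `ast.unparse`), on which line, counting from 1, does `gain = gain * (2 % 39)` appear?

Transformed code:
def bump(nums, gain, seq, vals):
    gain = gain * vals[vals]
    gain = gain * (2 % 39)
    for xs in nums:
        vals = handle(nums)
        if vals >= 32 <= gain:
            break
    if gain < vals:
        raise ValueError(39)
    else:
        vals = gain[21]
    vals = vals - (vals + nums)
    log(8)
    return seq

3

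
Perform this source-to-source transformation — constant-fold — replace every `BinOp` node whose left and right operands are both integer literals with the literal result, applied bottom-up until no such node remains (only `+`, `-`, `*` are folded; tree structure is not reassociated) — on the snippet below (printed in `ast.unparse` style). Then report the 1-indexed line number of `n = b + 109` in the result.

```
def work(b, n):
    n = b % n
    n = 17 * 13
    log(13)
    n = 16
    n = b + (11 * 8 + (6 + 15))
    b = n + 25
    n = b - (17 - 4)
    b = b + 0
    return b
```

Transformed code:
def work(b, n):
    n = b % n
    n = 221
    log(13)
    n = 16
    n = b + 109
    b = n + 25
    n = b - 13
    b = b + 0
    return b

6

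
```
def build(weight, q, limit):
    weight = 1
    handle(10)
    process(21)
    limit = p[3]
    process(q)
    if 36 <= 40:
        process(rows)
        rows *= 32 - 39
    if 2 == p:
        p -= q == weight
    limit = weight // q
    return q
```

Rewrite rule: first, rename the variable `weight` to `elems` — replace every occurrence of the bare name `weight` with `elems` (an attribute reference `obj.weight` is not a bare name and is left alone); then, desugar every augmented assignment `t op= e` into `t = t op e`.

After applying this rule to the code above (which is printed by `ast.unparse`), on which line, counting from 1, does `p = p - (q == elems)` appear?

11

Transformed code:
def build(elems, q, limit):
    elems = 1
    handle(10)
    process(21)
    limit = p[3]
    process(q)
    if 36 <= 40:
        process(rows)
        rows = rows * (32 - 39)
    if 2 == p:
        p = p - (q == elems)
    limit = elems // q
    return q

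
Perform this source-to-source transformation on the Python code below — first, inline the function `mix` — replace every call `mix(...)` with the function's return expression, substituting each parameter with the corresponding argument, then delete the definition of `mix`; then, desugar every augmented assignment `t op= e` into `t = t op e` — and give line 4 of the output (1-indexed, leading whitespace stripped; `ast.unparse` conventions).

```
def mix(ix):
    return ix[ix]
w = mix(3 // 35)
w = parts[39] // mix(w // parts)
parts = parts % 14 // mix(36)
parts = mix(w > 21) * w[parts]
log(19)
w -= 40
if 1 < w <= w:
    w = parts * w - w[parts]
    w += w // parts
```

parts = (w > 21)[w > 21] * w[parts]

Transformed code:
w = (3 // 35)[3 // 35]
w = parts[39] // (w // parts)[w // parts]
parts = parts % 14 // 36[36]
parts = (w > 21)[w > 21] * w[parts]
log(19)
w = w - 40
if 1 < w <= w:
    w = parts * w - w[parts]
    w = w + w // parts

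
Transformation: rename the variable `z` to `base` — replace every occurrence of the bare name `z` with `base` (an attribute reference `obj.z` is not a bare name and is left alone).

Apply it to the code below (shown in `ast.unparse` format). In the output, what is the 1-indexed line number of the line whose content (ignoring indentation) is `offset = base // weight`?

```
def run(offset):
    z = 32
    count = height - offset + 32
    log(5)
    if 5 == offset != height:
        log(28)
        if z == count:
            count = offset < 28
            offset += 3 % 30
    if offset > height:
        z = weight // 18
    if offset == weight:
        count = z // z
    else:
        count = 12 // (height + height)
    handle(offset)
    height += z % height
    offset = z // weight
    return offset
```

18

Transformed code:
def run(offset):
    base = 32
    count = height - offset + 32
    log(5)
    if 5 == offset != height:
        log(28)
        if base == count:
            count = offset < 28
            offset += 3 % 30
    if offset > height:
        base = weight // 18
    if offset == weight:
        count = base // base
    else:
        count = 12 // (height + height)
    handle(offset)
    height += base % height
    offset = base // weight
    return offset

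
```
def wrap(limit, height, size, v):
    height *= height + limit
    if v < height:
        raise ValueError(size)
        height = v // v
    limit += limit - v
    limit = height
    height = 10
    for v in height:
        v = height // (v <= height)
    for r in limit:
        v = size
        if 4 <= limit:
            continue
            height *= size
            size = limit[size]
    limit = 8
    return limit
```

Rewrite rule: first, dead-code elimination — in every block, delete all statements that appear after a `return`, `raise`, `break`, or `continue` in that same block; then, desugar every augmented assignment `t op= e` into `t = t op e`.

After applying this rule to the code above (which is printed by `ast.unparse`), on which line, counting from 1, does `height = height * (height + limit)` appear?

2

Transformed code:
def wrap(limit, height, size, v):
    height = height * (height + limit)
    if v < height:
        raise ValueError(size)
    limit = limit + (limit - v)
    limit = height
    height = 10
    for v in height:
        v = height // (v <= height)
    for r in limit:
        v = size
        if 4 <= limit:
            continue
    limit = 8
    return limit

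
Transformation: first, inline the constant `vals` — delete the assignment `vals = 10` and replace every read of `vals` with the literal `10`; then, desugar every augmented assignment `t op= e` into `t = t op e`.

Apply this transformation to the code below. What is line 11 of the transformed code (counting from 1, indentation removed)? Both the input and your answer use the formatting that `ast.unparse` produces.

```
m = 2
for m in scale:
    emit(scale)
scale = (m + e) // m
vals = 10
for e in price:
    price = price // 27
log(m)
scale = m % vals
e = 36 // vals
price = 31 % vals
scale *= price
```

Transformed code:
m = 2
for m in scale:
    emit(scale)
scale = (m + e) // m
for e in price:
    price = price // 27
log(m)
scale = m % 10
e = 36 // 10
price = 31 % 10
scale = scale * price

scale = scale * price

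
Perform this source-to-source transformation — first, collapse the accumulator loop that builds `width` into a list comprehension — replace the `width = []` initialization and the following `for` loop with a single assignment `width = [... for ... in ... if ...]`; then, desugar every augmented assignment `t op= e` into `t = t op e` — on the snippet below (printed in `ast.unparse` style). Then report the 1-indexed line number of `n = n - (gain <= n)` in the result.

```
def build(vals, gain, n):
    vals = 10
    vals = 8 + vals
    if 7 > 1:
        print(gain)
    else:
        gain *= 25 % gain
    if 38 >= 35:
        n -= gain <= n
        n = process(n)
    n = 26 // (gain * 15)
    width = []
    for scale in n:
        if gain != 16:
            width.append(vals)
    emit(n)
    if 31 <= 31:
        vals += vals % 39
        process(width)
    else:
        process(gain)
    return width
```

9

Transformed code:
def build(vals, gain, n):
    vals = 10
    vals = 8 + vals
    if 7 > 1:
        print(gain)
    else:
        gain = gain * (25 % gain)
    if 38 >= 35:
        n = n - (gain <= n)
        n = process(n)
    n = 26 // (gain * 15)
    width = [vals for scale in n if gain != 16]
    emit(n)
    if 31 <= 31:
        vals = vals + vals % 39
        process(width)
    else:
        process(gain)
    return width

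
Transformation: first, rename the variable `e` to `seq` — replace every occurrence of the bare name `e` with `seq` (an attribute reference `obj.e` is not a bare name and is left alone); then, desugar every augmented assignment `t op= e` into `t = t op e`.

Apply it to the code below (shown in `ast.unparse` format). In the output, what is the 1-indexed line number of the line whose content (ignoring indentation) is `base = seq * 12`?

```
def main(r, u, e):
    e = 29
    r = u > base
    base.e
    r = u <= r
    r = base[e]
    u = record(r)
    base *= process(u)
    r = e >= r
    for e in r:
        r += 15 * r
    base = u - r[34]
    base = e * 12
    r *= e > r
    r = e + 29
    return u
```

Transformed code:
def main(r, u, seq):
    seq = 29
    r = u > base
    base.e
    r = u <= r
    r = base[seq]
    u = record(r)
    base = base * process(u)
    r = seq >= r
    for seq in r:
        r = r + 15 * r
    base = u - r[34]
    base = seq * 12
    r = r * (seq > r)
    r = seq + 29
    return u

13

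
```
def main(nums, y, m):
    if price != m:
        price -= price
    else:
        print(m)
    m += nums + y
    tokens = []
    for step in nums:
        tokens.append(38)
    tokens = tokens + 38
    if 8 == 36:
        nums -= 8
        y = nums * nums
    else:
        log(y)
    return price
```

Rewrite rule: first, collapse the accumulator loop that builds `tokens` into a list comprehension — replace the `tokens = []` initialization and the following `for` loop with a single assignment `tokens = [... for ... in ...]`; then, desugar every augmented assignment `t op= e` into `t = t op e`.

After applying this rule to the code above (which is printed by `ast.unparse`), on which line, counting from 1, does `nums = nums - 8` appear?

Transformed code:
def main(nums, y, m):
    if price != m:
        price = price - price
    else:
        print(m)
    m = m + (nums + y)
    tokens = [38 for step in nums]
    tokens = tokens + 38
    if 8 == 36:
        nums = nums - 8
        y = nums * nums
    else:
        log(y)
    return price

10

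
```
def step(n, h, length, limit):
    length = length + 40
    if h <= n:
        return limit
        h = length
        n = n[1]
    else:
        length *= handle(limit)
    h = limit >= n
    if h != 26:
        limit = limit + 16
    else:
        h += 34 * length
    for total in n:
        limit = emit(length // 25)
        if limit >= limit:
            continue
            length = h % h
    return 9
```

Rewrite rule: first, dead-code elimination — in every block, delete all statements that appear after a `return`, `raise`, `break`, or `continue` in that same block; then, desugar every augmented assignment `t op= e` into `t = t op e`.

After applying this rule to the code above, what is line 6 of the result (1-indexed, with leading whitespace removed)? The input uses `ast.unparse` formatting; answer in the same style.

Transformed code:
def step(n, h, length, limit):
    length = length + 40
    if h <= n:
        return limit
    else:
        length = length * handle(limit)
    h = limit >= n
    if h != 26:
        limit = limit + 16
    else:
        h = h + 34 * length
    for total in n:
        limit = emit(length // 25)
        if limit >= limit:
            continue
    return 9

length = length * handle(limit)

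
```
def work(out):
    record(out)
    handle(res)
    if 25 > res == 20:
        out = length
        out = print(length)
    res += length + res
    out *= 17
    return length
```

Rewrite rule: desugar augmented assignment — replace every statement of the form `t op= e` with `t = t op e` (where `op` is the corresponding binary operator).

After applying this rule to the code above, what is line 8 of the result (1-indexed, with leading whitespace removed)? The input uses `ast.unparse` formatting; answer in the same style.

out = out * 17

Transformed code:
def work(out):
    record(out)
    handle(res)
    if 25 > res == 20:
        out = length
        out = print(length)
    res = res + (length + res)
    out = out * 17
    return length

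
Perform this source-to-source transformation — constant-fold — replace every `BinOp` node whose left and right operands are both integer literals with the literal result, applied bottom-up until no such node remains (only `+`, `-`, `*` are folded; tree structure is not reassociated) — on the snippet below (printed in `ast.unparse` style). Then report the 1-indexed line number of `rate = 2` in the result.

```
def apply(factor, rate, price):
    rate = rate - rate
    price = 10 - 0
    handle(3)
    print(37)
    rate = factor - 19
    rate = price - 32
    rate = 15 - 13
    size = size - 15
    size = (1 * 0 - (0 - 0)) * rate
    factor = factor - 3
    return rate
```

8

Transformed code:
def apply(factor, rate, price):
    rate = rate - rate
    price = 10
    handle(3)
    print(37)
    rate = factor - 19
    rate = price - 32
    rate = 2
    size = size - 15
    size = 0 * rate
    factor = factor - 3
    return rate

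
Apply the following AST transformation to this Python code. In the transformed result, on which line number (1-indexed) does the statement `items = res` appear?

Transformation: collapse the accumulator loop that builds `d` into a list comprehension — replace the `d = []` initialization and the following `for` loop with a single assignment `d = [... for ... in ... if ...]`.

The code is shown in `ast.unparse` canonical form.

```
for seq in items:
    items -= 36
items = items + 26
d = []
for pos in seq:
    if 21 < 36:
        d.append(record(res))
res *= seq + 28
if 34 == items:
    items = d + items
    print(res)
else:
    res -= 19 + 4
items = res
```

11

Transformed code:
for seq in items:
    items -= 36
items = items + 26
d = [record(res) for pos in seq if 21 < 36]
res *= seq + 28
if 34 == items:
    items = d + items
    print(res)
else:
    res -= 19 + 4
items = res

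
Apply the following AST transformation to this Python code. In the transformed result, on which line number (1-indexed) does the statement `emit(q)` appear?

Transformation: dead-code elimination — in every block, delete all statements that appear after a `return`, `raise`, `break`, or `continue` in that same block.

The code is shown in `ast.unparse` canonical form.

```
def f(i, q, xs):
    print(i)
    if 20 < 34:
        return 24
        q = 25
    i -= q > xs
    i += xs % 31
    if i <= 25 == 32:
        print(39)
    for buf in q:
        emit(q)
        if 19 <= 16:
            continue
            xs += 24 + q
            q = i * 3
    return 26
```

10

Transformed code:
def f(i, q, xs):
    print(i)
    if 20 < 34:
        return 24
    i -= q > xs
    i += xs % 31
    if i <= 25 == 32:
        print(39)
    for buf in q:
        emit(q)
        if 19 <= 16:
            continue
    return 26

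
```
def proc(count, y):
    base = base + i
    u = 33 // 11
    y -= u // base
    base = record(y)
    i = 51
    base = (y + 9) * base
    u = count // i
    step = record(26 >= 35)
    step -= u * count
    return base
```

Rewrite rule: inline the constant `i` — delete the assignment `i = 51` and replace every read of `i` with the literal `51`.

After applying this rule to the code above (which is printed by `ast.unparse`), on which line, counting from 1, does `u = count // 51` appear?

Transformed code:
def proc(count, y):
    base = base + 51
    u = 33 // 11
    y -= u // base
    base = record(y)
    base = (y + 9) * base
    u = count // 51
    step = record(26 >= 35)
    step -= u * count
    return base

7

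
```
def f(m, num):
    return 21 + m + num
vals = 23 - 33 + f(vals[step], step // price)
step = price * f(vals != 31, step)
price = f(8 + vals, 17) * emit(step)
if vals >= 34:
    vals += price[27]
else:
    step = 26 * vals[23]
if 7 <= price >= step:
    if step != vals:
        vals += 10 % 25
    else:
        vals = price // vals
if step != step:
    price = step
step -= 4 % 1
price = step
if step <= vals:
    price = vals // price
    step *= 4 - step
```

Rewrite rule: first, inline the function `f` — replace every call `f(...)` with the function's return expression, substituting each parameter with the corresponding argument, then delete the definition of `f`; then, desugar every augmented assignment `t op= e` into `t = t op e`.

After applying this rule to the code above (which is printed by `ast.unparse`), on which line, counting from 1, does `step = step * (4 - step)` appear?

Transformed code:
vals = 23 - 33 + (21 + vals[step] + step // price)
step = price * (21 + (vals != 31) + step)
price = (21 + (8 + vals) + 17) * emit(step)
if vals >= 34:
    vals = vals + price[27]
else:
    step = 26 * vals[23]
if 7 <= price >= step:
    if step != vals:
        vals = vals + 10 % 25
    else:
        vals = price // vals
if step != step:
    price = step
step = step - 4 % 1
price = step
if step <= vals:
    price = vals // price
    step = step * (4 - step)

19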